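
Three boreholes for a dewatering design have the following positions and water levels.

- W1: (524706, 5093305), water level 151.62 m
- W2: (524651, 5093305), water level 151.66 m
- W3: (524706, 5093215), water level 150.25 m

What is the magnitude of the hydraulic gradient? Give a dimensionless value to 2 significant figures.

0.015

∂h/∂x = (151.66 − 151.62) / (524651 − 524706) = -0.0007273
∂h/∂y = (150.25 − 151.62) / (5093215 − 5093305) = +0.01522
|∇h| = √(-0.0007273² + 0.01522²) = 0.01524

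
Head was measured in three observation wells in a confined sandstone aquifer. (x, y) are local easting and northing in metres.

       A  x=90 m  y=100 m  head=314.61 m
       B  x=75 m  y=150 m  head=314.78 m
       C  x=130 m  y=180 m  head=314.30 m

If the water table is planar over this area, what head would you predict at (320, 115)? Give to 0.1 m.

With h = a·x + b·y + c and A as origin, the differences give:
  (-15)·a + 50·b = +0.17
  40·a + 80·b = -0.31
Eliminate b (×80 and ×50, subtract): -3200·a = 29.100 → a = ∂h/∂x = -0.009094
Back-substitute: b = ∂h/∂y = +0.0006719.
h(320, 115) = 314.61 + (-0.009094)·(230) + (+0.0006719)·(15) = 314.61 -2.092 +0.010 = 312.529 m.

312.5 m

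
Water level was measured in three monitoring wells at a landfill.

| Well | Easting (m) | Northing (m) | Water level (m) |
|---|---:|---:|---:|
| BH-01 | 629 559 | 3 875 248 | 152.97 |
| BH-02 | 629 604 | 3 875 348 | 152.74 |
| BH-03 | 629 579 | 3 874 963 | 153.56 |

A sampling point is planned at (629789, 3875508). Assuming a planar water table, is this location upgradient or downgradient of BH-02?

downgradient

Taking BH-01 as reference: BH-02−BH-01 = (45, 100, -0.23); BH-03−BH-01 = (20, -285, +0.59).
Solve a·Δx + b·Δy = Δh: det = 45·(-285) − 20·100 = -14825.
∂h/∂x = [(-0.23)·(-285) − (+0.59)·100] / -14825 = -0.0004418
∂h/∂y = [45·(+0.59) − 20·(-0.23)] / -14825 = -0.002101
Head at (629789, 3875508) = 152.97 + (-0.0004418)·(230) + (-0.002101)·(260) = 152.32 m.
That is lower than the 152.74 m at BH-02, so the point is downgradient.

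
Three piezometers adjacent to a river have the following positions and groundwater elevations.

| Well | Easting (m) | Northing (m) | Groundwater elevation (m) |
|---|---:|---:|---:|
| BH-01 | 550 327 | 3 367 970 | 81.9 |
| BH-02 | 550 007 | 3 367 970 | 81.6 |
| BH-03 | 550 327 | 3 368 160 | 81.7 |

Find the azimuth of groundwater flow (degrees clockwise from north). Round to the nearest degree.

∂h/∂x = (81.6 − 81.9) / (550007 − 550327) = +0.0009375
∂h/∂y = (81.7 − 81.9) / (3368160 − 3367970) = -0.001053
Flow direction (−∇h) has components (-0.0009375 E, +0.001053 N).
Azimuth = atan2(E, N) = atan2(-0.0009375, +0.001053) = 318.3° ≈ 318°.

318°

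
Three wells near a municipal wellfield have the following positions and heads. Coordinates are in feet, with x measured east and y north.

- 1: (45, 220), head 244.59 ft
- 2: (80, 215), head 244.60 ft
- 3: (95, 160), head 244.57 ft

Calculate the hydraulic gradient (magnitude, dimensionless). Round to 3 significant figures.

With h = a·x + b·y + c and 1 as origin, the differences give:
  35·a + (-5)·b = +0.01
  50·a + (-60)·b = -0.02
Eliminate b (×(-60) and ×(-5), subtract): -1850·a = -0.700 → a = ∂h/∂x = +0.0003784
Back-substitute: b = ∂h/∂y = +0.0006486.
|∇h| = √(0.0003784² + 0.0006486²) = 0.0007509

0.000751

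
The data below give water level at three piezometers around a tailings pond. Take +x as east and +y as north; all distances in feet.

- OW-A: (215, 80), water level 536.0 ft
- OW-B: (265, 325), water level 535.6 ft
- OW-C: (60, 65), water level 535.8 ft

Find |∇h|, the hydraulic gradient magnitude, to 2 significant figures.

0.0024

With h = a·x + b·y + c and OW-A as origin, the differences give:
  50·a + 245·b = -0.4
  (-155)·a + (-15)·b = -0.2
Eliminate b (×(-15) and ×245, subtract): 37225·a = 55.00 → a = ∂h/∂x = +0.001478
Back-substitute: b = ∂h/∂y = -0.001934.
|∇h| = √(0.001478² + -0.001934²) = 0.002434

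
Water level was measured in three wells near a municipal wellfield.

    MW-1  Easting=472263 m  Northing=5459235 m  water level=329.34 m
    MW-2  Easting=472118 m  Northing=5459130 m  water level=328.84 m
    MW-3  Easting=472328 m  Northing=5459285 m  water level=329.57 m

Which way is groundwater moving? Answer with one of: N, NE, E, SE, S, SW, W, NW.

Differences from MW-1: to MW-2 (Δx, Δy, Δh) = (-145, -105, -0.50); to MW-3 = (65, 50, +0.23).
Determinant of the coordinate differences = (-145)·50 − 65·(-105) = -425.
∂h/∂x = [(-0.50)·50 − (+0.23)·(-105)] / -425 = +0.002000
∂h/∂y = [(-145)·(+0.23) − 65·(-0.50)] / -425 = +0.002000
Flow = −∇h = (-0.002000 east, -0.002000 north), which points southwest.

SW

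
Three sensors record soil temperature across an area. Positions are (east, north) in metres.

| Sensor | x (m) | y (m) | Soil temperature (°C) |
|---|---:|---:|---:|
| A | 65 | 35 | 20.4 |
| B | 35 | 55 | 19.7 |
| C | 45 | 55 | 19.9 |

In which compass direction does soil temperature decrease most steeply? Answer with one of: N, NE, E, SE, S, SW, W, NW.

W

Taking A as reference: B−A = (-30, 20, -0.7); C−A = (-20, 20, -0.5).
Solve a·Δx + b·Δy = ΔT: det = (-30)·20 − (-20)·20 = -200.
∂T/∂x = [(-0.7)·20 − (-0.5)·20] / -200 = +0.02000
∂T/∂y = [(-30)·(-0.5) − (-20)·(-0.7)] / -200 = -0.005000
Steepest decrease is along −∇f = (-0.02000 E, +0.005000 N) → west.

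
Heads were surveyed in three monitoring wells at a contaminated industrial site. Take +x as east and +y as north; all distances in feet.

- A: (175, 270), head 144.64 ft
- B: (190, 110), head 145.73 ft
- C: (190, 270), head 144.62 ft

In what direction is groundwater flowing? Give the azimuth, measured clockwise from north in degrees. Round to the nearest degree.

With h = a·x + b·y + c and A as origin, the differences give:
  15·a + (-160)·b = +1.09
  15·a + 0·b = -0.02
Eliminate b (×0 and ×(-160), subtract): 2400·a = -3.200 → a = ∂h/∂x = -0.001333
Back-substitute: b = ∂h/∂y = -0.006937.
Flow direction (−∇h) has components (+0.001333 E, +0.006937 N).
Azimuth = atan2(E, N) = atan2(+0.001333, +0.006937) = 10.9° ≈ 011°.

011°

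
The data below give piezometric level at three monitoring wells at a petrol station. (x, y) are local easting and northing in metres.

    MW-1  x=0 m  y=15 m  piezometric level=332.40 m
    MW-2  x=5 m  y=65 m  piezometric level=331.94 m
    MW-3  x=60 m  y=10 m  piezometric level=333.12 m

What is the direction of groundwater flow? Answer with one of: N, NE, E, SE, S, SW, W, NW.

Taking MW-1 as reference: MW-2−MW-1 = (5, 50, -0.46); MW-3−MW-1 = (60, -5, +0.72).
Determinant of the coordinate differences = 5·(-5) − 60·50 = -3025.
∂h/∂x = [(-0.46)·(-5) − (+0.72)·50] / -3025 = +0.01114
∂h/∂y = [5·(+0.72) − 60·(-0.46)] / -3025 = -0.01031
Flow = −∇h = (-0.01114 east, +0.01031 north), which points northwest.

NW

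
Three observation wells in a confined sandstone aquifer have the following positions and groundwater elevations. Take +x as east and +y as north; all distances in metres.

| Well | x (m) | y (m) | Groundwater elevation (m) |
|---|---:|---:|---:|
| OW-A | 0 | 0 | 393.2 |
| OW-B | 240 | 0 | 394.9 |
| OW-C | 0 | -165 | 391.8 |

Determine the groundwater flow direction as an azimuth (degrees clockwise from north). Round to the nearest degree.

220°

∂h/∂x = (394.9 − 393.2) / (240 − 0) = +0.007083
∂h/∂y = (391.8 − 393.2) / (-165 − 0) = +0.008485
Flow direction (−∇h) has components (-0.007083 E, -0.008485 N).
Azimuth = atan2(E, N) = atan2(-0.007083, -0.008485) = 219.9° ≈ 220°.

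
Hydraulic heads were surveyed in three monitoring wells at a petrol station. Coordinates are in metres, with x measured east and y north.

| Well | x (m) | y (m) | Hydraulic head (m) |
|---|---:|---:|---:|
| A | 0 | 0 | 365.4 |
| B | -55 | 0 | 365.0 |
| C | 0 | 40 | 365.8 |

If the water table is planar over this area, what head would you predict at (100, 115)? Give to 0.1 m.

∂h/∂x = (365.0 − 365.4) / (-55 − 0) = +0.007273
∂h/∂y = (365.8 − 365.4) / (40 − 0) = +0.01000
h(100, 115) = 365.4 + (+0.007273)·(100) + (+0.01000)·(115) = 365.4 +0.727 +1.150 = 367.277 m.

367.3 m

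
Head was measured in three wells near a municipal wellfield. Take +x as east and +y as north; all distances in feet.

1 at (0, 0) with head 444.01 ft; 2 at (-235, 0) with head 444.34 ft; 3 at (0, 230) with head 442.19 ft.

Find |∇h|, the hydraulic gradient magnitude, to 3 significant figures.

∂h/∂x = (444.34 − 444.01) / (-235 − 0) = -0.001404
∂h/∂y = (442.19 − 444.01) / (230 − 0) = -0.007913
|∇h| = √(-0.001404² + -0.007913²) = 0.008037

0.00804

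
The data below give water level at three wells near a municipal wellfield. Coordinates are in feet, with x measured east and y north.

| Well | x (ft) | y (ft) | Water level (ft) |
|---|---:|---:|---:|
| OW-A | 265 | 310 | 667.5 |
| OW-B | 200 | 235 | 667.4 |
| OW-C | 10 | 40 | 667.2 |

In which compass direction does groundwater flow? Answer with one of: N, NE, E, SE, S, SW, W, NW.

Three-point gradient (reference OW-A): Δ to OW-B = (-65, -75, -0.1), Δ to OW-C = (-255, -270, -0.3).
∂h/∂x = -0.002857, ∂h/∂y = +0.003810 (det = -1575).
Flow = −∇h = (+0.002857 east, -0.003810 north), which points southeast.

SE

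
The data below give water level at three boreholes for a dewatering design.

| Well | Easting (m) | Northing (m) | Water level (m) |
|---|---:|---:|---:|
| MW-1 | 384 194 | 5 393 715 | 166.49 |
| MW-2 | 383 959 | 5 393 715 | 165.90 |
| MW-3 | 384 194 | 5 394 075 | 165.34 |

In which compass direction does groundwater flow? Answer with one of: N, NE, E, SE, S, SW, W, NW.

∂h/∂x = (165.90 − 166.49) / (383959 − 384194) = +0.002511
∂h/∂y = (165.34 − 166.49) / (5394075 − 5393715) = -0.003194
Flow = −∇h = (-0.002511 east, +0.003194 north), which points northwest.

NW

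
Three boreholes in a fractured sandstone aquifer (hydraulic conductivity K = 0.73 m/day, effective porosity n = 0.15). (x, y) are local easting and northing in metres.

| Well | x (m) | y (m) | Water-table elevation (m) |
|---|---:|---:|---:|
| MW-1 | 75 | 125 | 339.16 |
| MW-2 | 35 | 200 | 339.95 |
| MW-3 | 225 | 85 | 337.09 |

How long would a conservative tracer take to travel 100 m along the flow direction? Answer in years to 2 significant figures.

Differences from MW-1: to MW-2 (Δx, Δy, Δh) = (-40, 75, +0.79); to MW-3 = (150, -40, -2.07).
Determinant of the coordinate differences = (-40)·(-40) − 150·75 = -9650.
∂h/∂x = [(+0.79)·(-40) − (-2.07)·75] / -9650 = -0.01281
∂h/∂y = [(-40)·(-2.07) − 150·(+0.79)] / -9650 = +0.003699
|∇h| = √(-0.01281² + 0.003699²) = 0.01333
Seepage velocity v = K·i/n = 0.73 × 0.01333 / 0.15 = 0.06487 m/day.
t = 100 / 0.06487 = 1542 days = 4.22 years.

4.2 years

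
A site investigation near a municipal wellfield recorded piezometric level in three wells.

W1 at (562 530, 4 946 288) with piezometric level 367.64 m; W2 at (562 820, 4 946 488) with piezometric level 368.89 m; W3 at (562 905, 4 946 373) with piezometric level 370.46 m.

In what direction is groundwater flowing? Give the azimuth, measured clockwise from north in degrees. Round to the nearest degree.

307°

Three-point gradient (reference W1): Δ to W2 = (290, 200, +1.25), Δ to W3 = (375, 85, +2.82).
∂h/∂x = +0.009091, ∂h/∂y = -0.006932 (det = -50350).
Flow direction (−∇h) has components (-0.009091 E, +0.006932 N).
Azimuth = atan2(E, N) = atan2(-0.009091, +0.006932) = 307.3° ≈ 307°.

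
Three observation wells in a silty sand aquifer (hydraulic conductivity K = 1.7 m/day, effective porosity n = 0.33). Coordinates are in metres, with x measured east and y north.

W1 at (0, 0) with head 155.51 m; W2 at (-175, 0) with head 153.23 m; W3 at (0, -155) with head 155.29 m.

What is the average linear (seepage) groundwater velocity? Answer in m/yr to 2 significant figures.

25 m/yr

∂h/∂x = (153.23 − 155.51) / (-175 − 0) = +0.01303
∂h/∂y = (155.29 − 155.51) / (-155 − 0) = +0.001419
|∇h| = √(0.01303² + 0.001419²) = 0.01311
Seepage velocity v = K·i/n = 1.7 × 0.01311 / 0.33 = 0.06754 m/day = 24.67 m/yr.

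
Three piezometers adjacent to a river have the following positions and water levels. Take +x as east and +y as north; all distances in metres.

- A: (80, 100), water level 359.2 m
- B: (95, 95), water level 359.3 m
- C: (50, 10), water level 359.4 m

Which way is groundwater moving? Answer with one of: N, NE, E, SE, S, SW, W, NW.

Three-point gradient (reference A): Δ to B = (15, -5, +0.1), Δ to C = (-30, -90, +0.2).
∂h/∂x = +0.005333, ∂h/∂y = -0.004000 (det = -1500).
Flow = −∇h = (-0.005333 east, +0.004000 north), which points northwest.

NW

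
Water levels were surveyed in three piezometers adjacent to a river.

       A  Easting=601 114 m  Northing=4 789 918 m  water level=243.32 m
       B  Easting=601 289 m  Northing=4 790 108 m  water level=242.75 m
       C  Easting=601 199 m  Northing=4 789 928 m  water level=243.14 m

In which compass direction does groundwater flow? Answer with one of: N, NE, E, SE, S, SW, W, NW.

With h = a·x + b·y + c and A as origin, the differences give:
  175·a + 190·b = -0.57
  85·a + 10·b = -0.18
Eliminate b (×10 and ×190, subtract): -14400·a = 28.500 → a = ∂h/∂x = -0.001979
Back-substitute: b = ∂h/∂y = -0.001177.
Flow = −∇h = (+0.001979 east, +0.001177 north), which points northeast.

NE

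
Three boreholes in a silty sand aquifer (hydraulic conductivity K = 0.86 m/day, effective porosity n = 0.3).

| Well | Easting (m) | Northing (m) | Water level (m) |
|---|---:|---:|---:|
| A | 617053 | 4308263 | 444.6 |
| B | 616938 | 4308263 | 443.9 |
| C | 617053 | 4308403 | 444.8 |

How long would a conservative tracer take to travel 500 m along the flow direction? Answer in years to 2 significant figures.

76 years

∂h/∂x = (443.9 − 444.6) / (616938 − 617053) = +0.006087
∂h/∂y = (444.8 − 444.6) / (4308403 − 4308263) = +0.001429
|∇h| = √(0.006087² + 0.001429²) = 0.006252
Seepage velocity v = K·i/n = 0.86 × 0.006252 / 0.3 = 0.01792 m/day.
t = 500 / 0.01792 = 2.79e+04 days = 76.4 years.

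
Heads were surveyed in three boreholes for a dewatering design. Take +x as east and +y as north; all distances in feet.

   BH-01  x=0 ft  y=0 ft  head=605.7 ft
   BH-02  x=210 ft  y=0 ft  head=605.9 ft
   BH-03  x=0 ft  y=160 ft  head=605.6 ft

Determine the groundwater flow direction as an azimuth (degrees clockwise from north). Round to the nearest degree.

303°

∂h/∂x = (605.9 − 605.7) / (210 − 0) = +0.0009524
∂h/∂y = (605.6 − 605.7) / (160 − 0) = -0.0006250
Flow direction (−∇h) has components (-0.0009524 E, +0.0006250 N).
Azimuth = atan2(E, N) = atan2(-0.0009524, +0.0006250) = 303.3° ≈ 303°.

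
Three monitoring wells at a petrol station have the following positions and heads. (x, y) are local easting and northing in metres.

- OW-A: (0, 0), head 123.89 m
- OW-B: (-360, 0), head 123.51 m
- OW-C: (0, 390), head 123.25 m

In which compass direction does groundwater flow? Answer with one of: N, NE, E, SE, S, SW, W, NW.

NW

∂h/∂x = (123.51 − 123.89) / (-360 − 0) = +0.001056
∂h/∂y = (123.25 − 123.89) / (390 − 0) = -0.001641
Flow = −∇h = (-0.001056 east, +0.001641 north), which points northwest.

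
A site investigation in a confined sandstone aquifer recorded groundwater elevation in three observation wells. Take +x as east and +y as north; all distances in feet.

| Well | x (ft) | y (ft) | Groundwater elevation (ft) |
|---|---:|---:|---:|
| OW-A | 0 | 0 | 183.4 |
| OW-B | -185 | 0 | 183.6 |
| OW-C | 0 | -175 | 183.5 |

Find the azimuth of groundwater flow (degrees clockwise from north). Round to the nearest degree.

062°

∂h/∂x = (183.6 − 183.4) / (-185 − 0) = -0.001081
∂h/∂y = (183.5 − 183.4) / (-175 − 0) = -0.0005714
Flow direction (−∇h) has components (+0.001081 E, +0.0005714 N).
Azimuth = atan2(E, N) = atan2(+0.001081, +0.0005714) = 62.1° ≈ 062°.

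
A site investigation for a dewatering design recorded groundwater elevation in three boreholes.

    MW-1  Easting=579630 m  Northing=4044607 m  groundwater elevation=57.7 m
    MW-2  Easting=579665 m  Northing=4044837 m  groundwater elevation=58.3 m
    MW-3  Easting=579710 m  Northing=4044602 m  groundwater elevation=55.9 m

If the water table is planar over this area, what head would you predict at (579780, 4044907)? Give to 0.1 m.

56.2 m

Taking MW-1 as reference: MW-2−MW-1 = (35, 230, +0.6); MW-3−MW-1 = (80, -5, -1.8).
Solve a·Δx + b·Δy = Δh: det = 35·(-5) − 80·230 = -18575.
∂h/∂x = [(+0.6)·(-5) − (-1.8)·230] / -18575 = -0.02213
∂h/∂y = [35·(-1.8) − 80·(+0.6)] / -18575 = +0.005976
h(579780, 4044907) = 57.7 + (-0.02213)·(150) + (+0.005976)·(300) = 57.7 -3.319 +1.793 = 56.174 m.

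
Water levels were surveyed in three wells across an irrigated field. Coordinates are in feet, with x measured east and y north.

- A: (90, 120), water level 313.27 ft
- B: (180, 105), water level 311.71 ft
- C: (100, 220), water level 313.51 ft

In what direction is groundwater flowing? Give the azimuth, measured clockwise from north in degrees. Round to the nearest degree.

Taking A as reference: B−A = (90, -15, -1.56); C−A = (10, 100, +0.24).
Solve a·Δx + b·Δy = Δh: det = 90·100 − 10·(-15) = 9150.
∂h/∂x = [(-1.56)·100 − (+0.24)·(-15)] / 9150 = -0.01666
∂h/∂y = [90·(+0.24) − 10·(-1.56)] / 9150 = +0.004066
Flow direction (−∇h) has components (+0.01666 E, -0.004066 N).
Azimuth = atan2(E, N) = atan2(+0.01666, -0.004066) = 103.7° ≈ 104°.

104°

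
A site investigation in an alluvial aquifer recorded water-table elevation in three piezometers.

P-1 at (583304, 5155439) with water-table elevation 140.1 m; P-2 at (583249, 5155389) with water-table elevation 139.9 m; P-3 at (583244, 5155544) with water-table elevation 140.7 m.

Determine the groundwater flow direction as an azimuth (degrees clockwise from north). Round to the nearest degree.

Taking P-1 as reference: P-2−P-1 = (-55, -50, -0.2); P-3−P-1 = (-60, 105, +0.6).
Solve a·Δx + b·Δy = Δh: det = (-55)·105 − (-60)·(-50) = -8775.
∂h/∂x = [(-0.2)·105 − (+0.6)·(-50)] / -8775 = -0.001026
∂h/∂y = [(-55)·(+0.6) − (-60)·(-0.2)] / -8775 = +0.005128
Flow direction (−∇h) has components (+0.001026 E, -0.005128 N).
Azimuth = atan2(E, N) = atan2(+0.001026, -0.005128) = 168.7° ≈ 169°.

169°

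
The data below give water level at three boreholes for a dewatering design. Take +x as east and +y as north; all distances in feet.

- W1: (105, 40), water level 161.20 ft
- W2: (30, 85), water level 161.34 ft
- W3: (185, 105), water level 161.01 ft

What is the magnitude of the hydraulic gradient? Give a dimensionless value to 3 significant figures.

With h = a·x + b·y + c and W1 as origin, the differences give:
  (-75)·a + 45·b = +0.14
  80·a + 65·b = -0.19
Eliminate b (×65 and ×45, subtract): -8475·a = 17.650 → a = ∂h/∂x = -0.002083
Back-substitute: b = ∂h/∂y = -0.0003599.
|∇h| = √(-0.002083² + -0.0003599²) = 0.002114

0.00211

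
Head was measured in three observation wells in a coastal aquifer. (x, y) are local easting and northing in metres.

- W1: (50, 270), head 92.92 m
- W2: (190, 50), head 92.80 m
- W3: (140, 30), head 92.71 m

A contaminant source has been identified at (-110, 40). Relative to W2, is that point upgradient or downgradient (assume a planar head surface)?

downgradient

Differences from W1: to W2 (Δx, Δy, Δh) = (140, -220, -0.12); to W3 = (90, -240, -0.21).
Solve a·Δx + b·Δy = Δh: det = 140·(-240) − 90·(-220) = -13800.
∂h/∂x = [(-0.12)·(-240) − (-0.21)·(-220)] / -13800 = +0.001261
∂h/∂y = [140·(-0.21) − 90·(-0.12)] / -13800 = +0.001348
Head at (-110, 40) = 92.92 + (+0.001261)·(-160) + (+0.001348)·(-230) = 92.41 m.
That is lower than the 92.80 m at W2, so the point is downgradient.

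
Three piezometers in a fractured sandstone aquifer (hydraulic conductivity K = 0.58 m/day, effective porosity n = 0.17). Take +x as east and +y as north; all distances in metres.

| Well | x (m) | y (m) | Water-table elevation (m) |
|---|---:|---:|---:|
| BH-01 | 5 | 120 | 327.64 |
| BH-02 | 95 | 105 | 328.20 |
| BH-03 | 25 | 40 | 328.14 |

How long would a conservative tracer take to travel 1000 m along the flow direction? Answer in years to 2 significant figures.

Differences from BH-01: to BH-02 (Δx, Δy, Δh) = (90, -15, +0.56); to BH-03 = (20, -80, +0.50).
Determinant of the coordinate differences = 90·(-80) − 20·(-15) = -6900.
∂h/∂x = [(+0.56)·(-80) − (+0.50)·(-15)] / -6900 = +0.005406
∂h/∂y = [90·(+0.50) − 20·(+0.56)] / -6900 = -0.004899
|∇h| = √(0.005406² + -0.004899²) = 0.007296
Seepage velocity v = K·i/n = 0.58 × 0.007296 / 0.17 = 0.02489 m/day.
t = 1000 / 0.02489 = 4.018e+04 days = 110 years.

110 years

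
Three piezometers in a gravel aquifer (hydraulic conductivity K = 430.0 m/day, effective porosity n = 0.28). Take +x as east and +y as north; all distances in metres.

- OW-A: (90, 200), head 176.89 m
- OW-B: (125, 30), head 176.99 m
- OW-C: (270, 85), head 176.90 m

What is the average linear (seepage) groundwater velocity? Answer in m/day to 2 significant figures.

Differences from OW-A: to OW-B (Δx, Δy, Δh) = (35, -170, +0.10); to OW-C = (180, -115, +0.01).
Determinant of the coordinate differences = 35·(-115) − 180·(-170) = 26575.
∂h/∂x = [(+0.10)·(-115) − (+0.01)·(-170)] / 26575 = -0.0003688
∂h/∂y = [35·(+0.01) − 180·(+0.10)] / 26575 = -0.0006642
|∇h| = √(-0.0003688² + -0.0006642²) = 0.0007597
Seepage velocity v = K·i/n = 430.0 × 0.0007597 / 0.28 = 1.167 m/day.

1.2 m/day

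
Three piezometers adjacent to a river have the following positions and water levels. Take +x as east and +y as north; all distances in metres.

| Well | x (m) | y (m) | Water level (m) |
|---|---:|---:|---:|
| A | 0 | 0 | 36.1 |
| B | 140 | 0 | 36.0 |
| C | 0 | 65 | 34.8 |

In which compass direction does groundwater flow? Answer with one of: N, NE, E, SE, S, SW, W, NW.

N

∂h/∂x = (36.0 − 36.1) / (140 − 0) = -0.0007143
∂h/∂y = (34.8 − 36.1) / (65 − 0) = -0.02000
Flow = −∇h = (+0.0007143 east, +0.02000 north), which points north.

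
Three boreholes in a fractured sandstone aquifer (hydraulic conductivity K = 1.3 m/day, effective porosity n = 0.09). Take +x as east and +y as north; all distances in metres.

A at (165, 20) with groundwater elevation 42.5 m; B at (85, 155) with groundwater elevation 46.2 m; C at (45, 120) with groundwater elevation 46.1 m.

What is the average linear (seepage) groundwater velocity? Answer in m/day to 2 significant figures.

Three-point gradient (reference A): Δ to B = (-80, 135, +3.7), Δ to C = (-120, 100, +3.6).
∂h/∂x = -0.01415, ∂h/∂y = +0.01902 (det = 8200).
|∇h| = √(-0.01415² + 0.01902²) = 0.02371
Seepage velocity v = K·i/n = 1.3 × 0.02371 / 0.09 = 0.3425 m/day.

0.34 m/day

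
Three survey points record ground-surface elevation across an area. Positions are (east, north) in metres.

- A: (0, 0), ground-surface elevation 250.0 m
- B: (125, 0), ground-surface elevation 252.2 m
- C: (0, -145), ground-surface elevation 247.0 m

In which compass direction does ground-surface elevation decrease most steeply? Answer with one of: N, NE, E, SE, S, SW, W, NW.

SW

∂z/∂x = (252.2 − 250.0) / (125 − 0) = +0.01760
∂z/∂y = (247.0 − 250.0) / (-145 − 0) = +0.02069
Steepest decrease is along −∇f = (-0.01760 E, -0.02069 N) → southwest.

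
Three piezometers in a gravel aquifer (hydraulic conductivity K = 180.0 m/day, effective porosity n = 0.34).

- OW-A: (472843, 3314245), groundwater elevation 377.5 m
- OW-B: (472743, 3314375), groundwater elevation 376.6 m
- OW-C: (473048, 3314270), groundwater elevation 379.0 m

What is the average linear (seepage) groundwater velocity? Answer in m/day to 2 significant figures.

4.0 m/day

Differences from OW-A: to OW-B (Δx, Δy, Δh) = (-100, 130, -0.9); to OW-C = (205, 25, +1.5).
Determinant of the coordinate differences = (-100)·25 − 205·130 = -29150.
∂h/∂x = [(-0.9)·25 − (+1.5)·130] / -29150 = +0.007461
∂h/∂y = [(-100)·(+1.5) − 205·(-0.9)] / -29150 = -0.001184
|∇h| = √(0.007461² + -0.001184²) = 0.007554
Seepage velocity v = K·i/n = 180.0 × 0.007554 / 0.34 = 3.999 m/day.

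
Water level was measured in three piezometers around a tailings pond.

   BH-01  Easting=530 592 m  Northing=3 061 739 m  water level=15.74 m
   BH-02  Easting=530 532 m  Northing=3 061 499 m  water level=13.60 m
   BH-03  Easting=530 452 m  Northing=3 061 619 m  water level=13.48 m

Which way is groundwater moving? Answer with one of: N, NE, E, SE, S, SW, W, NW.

SW

Differences from BH-01: to BH-02 (Δx, Δy, Δh) = (-60, -240, -2.14); to BH-03 = (-140, -120, -2.26).
Solve a·Δx + b·Δy = Δh: det = (-60)·(-120) − (-140)·(-240) = -26400.
∂h/∂x = [(-2.14)·(-120) − (-2.26)·(-240)] / -26400 = +0.01082
∂h/∂y = [(-60)·(-2.26) − (-140)·(-2.14)] / -26400 = +0.006212
Flow = −∇h = (-0.01082 east, -0.006212 north), which points southwest.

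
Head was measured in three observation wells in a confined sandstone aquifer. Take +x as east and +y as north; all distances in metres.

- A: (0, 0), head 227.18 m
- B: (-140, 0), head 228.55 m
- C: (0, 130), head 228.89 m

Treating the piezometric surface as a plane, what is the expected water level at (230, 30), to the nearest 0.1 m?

225.3 m

∂h/∂x = (228.55 − 227.18) / (-140 − 0) = -0.009786
∂h/∂y = (228.89 − 227.18) / (130 − 0) = +0.01315
h(230, 30) = 227.18 + (-0.009786)·(230) + (+0.01315)·(30) = 227.18 -2.251 +0.395 = 225.324 m.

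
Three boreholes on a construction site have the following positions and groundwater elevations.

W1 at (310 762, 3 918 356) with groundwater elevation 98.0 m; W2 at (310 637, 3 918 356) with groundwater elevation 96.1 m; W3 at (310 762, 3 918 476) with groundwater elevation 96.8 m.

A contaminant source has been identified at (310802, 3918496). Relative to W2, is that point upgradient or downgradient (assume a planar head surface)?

upgradient

∂h/∂x = (96.1 − 98.0) / (310637 − 310762) = +0.01520
∂h/∂y = (96.8 − 98.0) / (3918476 − 3918356) = -0.01000
Head at (310802, 3918496) = 98.0 + (+0.01520)·(40) + (-0.01000)·(140) = 97.21 m.
That is higher than the 96.1 m at W2, so the point is upgradient.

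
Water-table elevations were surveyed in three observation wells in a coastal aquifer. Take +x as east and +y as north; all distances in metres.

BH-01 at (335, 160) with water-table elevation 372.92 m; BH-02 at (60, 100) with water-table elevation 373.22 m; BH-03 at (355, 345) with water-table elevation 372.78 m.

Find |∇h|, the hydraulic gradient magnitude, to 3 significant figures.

Taking BH-01 as reference: BH-02−BH-01 = (-275, -60, +0.30); BH-03−BH-01 = (20, 185, -0.14).
Determinant of the coordinate differences = (-275)·185 − 20·(-60) = -49675.
∂h/∂x = [(+0.30)·185 − (-0.14)·(-60)] / -49675 = -0.0009482
∂h/∂y = [(-275)·(-0.14) − 20·(+0.30)] / -49675 = -0.0006543
|∇h| = √(-0.0009482² + -0.0006543²) = 0.001152

0.00115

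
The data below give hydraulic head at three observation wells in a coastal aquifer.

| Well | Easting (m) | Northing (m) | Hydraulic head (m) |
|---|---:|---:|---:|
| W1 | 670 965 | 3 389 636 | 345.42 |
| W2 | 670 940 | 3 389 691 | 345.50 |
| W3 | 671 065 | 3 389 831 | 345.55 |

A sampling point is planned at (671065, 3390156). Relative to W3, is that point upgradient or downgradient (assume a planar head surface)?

upgradient

With h = a·x + b·y + c and W1 as origin, the differences give:
  (-25)·a + 55·b = +0.08
  100·a + 195·b = +0.13
Eliminate b (×195 and ×55, subtract): -10375·a = 8.450 → a = ∂h/∂x = -0.0008145
Back-substitute: b = ∂h/∂y = +0.001084.
Head at (671065, 3390156) = 345.42 + (-0.0008145)·(100) + (+0.001084)·(520) = 345.90 m.
That is higher than the 345.55 m at W3, so the point is upgradient.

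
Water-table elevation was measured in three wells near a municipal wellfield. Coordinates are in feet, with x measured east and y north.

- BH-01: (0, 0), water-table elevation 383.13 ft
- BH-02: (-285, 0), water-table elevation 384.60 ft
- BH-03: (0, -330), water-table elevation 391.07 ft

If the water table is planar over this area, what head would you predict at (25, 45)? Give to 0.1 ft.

381.9 ft

∂h/∂x = (384.60 − 383.13) / (-285 − 0) = -0.005158
∂h/∂y = (391.07 − 383.13) / (-330 − 0) = -0.02406
h(25, 45) = 383.13 + (-0.005158)·(25) + (-0.02406)·(45) = 383.13 -0.129 -1.083 = 381.918 ft.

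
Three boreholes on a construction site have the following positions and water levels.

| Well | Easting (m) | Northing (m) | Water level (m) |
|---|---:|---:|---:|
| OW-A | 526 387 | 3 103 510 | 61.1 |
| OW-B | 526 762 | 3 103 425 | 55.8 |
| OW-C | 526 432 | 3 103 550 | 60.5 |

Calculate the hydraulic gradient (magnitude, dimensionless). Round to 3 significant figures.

Differences from OW-A: to OW-B (Δx, Δy, Δh) = (375, -85, -5.3); to OW-C = (45, 40, -0.6).
Determinant of the coordinate differences = 375·40 − 45·(-85) = 18825.
∂h/∂x = [(-5.3)·40 − (-0.6)·(-85)] / 18825 = -0.01397
∂h/∂y = [375·(-0.6) − 45·(-5.3)] / 18825 = +0.0007171
|∇h| = √(-0.01397² + 0.0007171²) = 0.01399

0.0140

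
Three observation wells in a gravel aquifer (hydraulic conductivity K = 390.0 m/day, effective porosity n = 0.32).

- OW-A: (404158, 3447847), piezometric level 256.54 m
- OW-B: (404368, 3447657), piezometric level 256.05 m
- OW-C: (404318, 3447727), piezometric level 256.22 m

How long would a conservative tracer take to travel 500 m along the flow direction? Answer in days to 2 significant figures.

Taking OW-A as reference: OW-B−OW-A = (210, -190, -0.49); OW-C−OW-A = (160, -120, -0.32).
Determinant of the coordinate differences = 210·(-120) − 160·(-190) = 5200.
∂h/∂x = [(-0.49)·(-120) − (-0.32)·(-190)] / 5200 = -0.0003846
∂h/∂y = [210·(-0.32) − 160·(-0.49)] / 5200 = +0.002154
|∇h| = √(-0.0003846² + 0.002154²) = 0.002188
Seepage velocity v = K·i/n = 390.0 × 0.002188 / 0.32 = 2.667 m/day.
t = 500 / 2.667 = 187.5 days.

190 days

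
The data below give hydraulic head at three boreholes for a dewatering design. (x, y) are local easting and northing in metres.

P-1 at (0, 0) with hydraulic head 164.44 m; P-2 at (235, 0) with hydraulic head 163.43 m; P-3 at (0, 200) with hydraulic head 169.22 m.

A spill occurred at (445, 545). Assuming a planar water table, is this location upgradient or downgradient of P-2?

upgradient

∂h/∂x = (163.43 − 164.44) / (235 − 0) = -0.004298
∂h/∂y = (169.22 − 164.44) / (200 − 0) = +0.02390
Head at (445, 545) = 164.44 + (-0.004298)·(445) + (+0.02390)·(545) = 175.55 m.
That is higher than the 163.43 m at P-2, so the point is upgradient.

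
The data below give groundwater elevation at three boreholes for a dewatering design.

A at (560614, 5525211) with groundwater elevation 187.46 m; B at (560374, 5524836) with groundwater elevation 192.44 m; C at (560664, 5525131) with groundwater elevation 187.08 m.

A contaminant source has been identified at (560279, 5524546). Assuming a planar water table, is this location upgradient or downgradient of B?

Differences from A: to B (Δx, Δy, Δh) = (-240, -375, +4.98); to C = (50, -80, -0.38).
Solve a·Δx + b·Δy = Δh: det = (-240)·(-80) − 50·(-375) = 37950.
∂h/∂x = [(+4.98)·(-80) − (-0.38)·(-375)] / 37950 = -0.01425
∂h/∂y = [(-240)·(-0.38) − 50·(+4.98)] / 37950 = -0.004158
Head at (560279, 5524546) = 187.46 + (-0.01425)·(-335) + (-0.004158)·(-665) = 195.00 m.
That is higher than the 192.44 m at B, so the point is upgradient.

upgradient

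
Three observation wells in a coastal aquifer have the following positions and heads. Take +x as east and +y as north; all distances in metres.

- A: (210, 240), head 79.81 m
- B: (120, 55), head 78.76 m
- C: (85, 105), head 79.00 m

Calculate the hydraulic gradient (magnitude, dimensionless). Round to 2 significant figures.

Differences from A: to B (Δx, Δy, Δh) = (-90, -185, -1.05); to C = (-125, -135, -0.81).
Solve a·Δx + b·Δy = Δh: det = (-90)·(-135) − (-125)·(-185) = -10975.
∂h/∂x = [(-1.05)·(-135) − (-0.81)·(-185)] / -10975 = +0.0007380
∂h/∂y = [(-90)·(-0.81) − (-125)·(-1.05)] / -10975 = +0.005317
|∇h| = √(0.0007380² + 0.005317²) = 0.005368

0.0054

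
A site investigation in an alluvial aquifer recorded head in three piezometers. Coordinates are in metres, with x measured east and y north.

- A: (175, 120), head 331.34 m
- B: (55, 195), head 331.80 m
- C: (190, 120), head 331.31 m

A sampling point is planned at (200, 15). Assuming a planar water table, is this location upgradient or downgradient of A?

downgradient

Differences from A: to B (Δx, Δy, Δh) = (-120, 75, +0.46); to C = (15, 0, -0.03).
Determinant of the coordinate differences = (-120)·0 − 15·75 = -1125.
∂h/∂x = [(+0.46)·0 − (-0.03)·75] / -1125 = -0.002000
∂h/∂y = [(-120)·(-0.03) − 15·(+0.46)] / -1125 = +0.002933
Head at (200, 15) = 331.34 + (-0.002000)·(25) + (+0.002933)·(-105) = 330.98 m.
That is lower than the 331.34 m at A, so the point is downgradient.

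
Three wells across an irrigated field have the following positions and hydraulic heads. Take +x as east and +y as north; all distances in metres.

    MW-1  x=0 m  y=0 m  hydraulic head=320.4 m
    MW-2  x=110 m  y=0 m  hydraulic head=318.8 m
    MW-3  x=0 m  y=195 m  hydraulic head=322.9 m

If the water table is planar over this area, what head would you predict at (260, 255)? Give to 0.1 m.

319.9 m

∂h/∂x = (318.8 − 320.4) / (110 − 0) = -0.01455
∂h/∂y = (322.9 − 320.4) / (195 − 0) = +0.01282
h(260, 255) = 320.4 + (-0.01455)·(260) + (+0.01282)·(255) = 320.4 -3.782 +3.269 = 319.887 m.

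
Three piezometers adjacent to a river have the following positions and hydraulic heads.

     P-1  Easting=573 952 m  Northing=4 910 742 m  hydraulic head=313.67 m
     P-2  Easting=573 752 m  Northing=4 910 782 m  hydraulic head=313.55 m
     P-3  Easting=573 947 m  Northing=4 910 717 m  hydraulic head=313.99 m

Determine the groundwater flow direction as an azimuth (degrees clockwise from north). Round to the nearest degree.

Three-point gradient (reference P-1): Δ to P-2 = (-200, 40, -0.12), Δ to P-3 = (-5, -25, +0.32).
∂h/∂x = -0.001885, ∂h/∂y = -0.01242 (det = 5200).
Flow direction (−∇h) has components (+0.001885 E, +0.01242 N).
Azimuth = atan2(E, N) = atan2(+0.001885, +0.01242) = 8.6° ≈ 009°.

009°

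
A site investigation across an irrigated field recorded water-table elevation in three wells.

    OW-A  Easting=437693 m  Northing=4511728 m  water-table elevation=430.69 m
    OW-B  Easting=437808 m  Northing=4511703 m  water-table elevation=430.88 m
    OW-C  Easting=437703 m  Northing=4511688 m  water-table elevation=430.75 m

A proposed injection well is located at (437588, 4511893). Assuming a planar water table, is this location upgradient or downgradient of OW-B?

downgradient

Differences from OW-A: to OW-B (Δx, Δy, Δh) = (115, -25, +0.19); to OW-C = (10, -40, +0.06).
Determinant of the coordinate differences = 115·(-40) − 10·(-25) = -4350.
∂h/∂x = [(+0.19)·(-40) − (+0.06)·(-25)] / -4350 = +0.001402
∂h/∂y = [115·(+0.06) − 10·(+0.19)] / -4350 = -0.001149
Head at (437588, 4511893) = 430.69 + (+0.001402)·(-105) + (-0.001149)·(165) = 430.35 m.
That is lower than the 430.88 m at OW-B, so the point is downgradient.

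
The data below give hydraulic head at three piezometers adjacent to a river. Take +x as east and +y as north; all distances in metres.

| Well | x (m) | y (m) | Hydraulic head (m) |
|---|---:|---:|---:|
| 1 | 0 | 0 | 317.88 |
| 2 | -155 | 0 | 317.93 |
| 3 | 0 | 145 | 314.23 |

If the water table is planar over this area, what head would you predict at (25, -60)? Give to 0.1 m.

319.4 m

∂h/∂x = (317.93 − 317.88) / (-155 − 0) = -0.0003226
∂h/∂y = (314.23 − 317.88) / (145 − 0) = -0.02517
h(25, -60) = 317.88 + (-0.0003226)·(25) + (-0.02517)·(-60) = 317.88 -0.008 +1.510 = 319.382 m.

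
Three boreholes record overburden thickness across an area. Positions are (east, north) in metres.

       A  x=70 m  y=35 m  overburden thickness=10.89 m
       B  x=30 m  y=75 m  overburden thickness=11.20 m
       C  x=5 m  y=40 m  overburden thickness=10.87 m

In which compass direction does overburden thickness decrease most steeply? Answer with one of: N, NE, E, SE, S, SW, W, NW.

S

Taking A as reference: B−A = (-40, 40, +0.31); C−A = (-65, 5, -0.02).
Solve a·Δx + b·Δy = Δd: det = (-40)·5 − (-65)·40 = 2400.
∂d/∂x = [(+0.31)·5 − (-0.02)·40] / 2400 = +0.0009792
∂d/∂y = [(-40)·(-0.02) − (-65)·(+0.31)] / 2400 = +0.008729
Steepest decrease is along −∇f = (-0.0009792 E, -0.008729 N) → south.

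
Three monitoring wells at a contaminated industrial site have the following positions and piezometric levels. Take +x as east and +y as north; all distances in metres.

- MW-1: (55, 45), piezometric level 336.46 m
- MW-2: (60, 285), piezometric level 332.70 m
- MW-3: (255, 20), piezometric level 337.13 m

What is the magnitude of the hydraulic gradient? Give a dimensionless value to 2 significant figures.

0.016

With h = a·x + b·y + c and MW-1 as origin, the differences give:
  5·a + 240·b = -3.76
  200·a + (-25)·b = +0.67
Eliminate b (×(-25) and ×240, subtract): -48125·a = -66.800 → a = ∂h/∂x = +0.001388
Back-substitute: b = ∂h/∂y = -0.01570.
|∇h| = √(0.001388² + -0.01570²) = 0.01576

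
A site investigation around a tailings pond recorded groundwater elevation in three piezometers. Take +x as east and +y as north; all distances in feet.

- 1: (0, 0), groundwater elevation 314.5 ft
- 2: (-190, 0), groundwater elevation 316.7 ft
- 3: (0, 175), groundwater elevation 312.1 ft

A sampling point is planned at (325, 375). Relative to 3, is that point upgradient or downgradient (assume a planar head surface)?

∂h/∂x = (316.7 − 314.5) / (-190 − 0) = -0.01158
∂h/∂y = (312.1 − 314.5) / (175 − 0) = -0.01371
Head at (325, 375) = 314.5 + (-0.01158)·(325) + (-0.01371)·(375) = 305.59 ft.
That is lower than the 312.1 ft at 3, so the point is downgradient.

downgradient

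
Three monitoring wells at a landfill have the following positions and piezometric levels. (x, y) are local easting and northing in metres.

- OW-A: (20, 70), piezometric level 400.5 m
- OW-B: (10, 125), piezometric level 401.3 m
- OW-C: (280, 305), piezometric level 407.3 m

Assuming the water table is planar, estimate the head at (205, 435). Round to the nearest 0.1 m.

408.6 m

Differences from OW-A: to OW-B (Δx, Δy, Δh) = (-10, 55, +0.8); to OW-C = (260, 235, +6.8).
Solve a·Δx + b·Δy = Δh: det = (-10)·235 − 260·55 = -16650.
∂h/∂x = [(+0.8)·235 − (+6.8)·55] / -16650 = +0.01117
∂h/∂y = [(-10)·(+6.8) − 260·(+0.8)] / -16650 = +0.01658
h(205, 435) = 400.5 + (+0.01117)·(185) + (+0.01658)·(365) = 400.5 +2.067 +6.050 = 408.617 m.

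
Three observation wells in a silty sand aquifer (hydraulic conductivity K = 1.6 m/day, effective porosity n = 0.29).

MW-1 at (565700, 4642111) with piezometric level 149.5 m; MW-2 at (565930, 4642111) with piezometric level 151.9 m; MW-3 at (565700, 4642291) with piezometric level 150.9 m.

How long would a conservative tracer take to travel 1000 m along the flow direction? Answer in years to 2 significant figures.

∂h/∂x = (151.9 − 149.5) / (565930 − 565700) = +0.01043
∂h/∂y = (150.9 − 149.5) / (4642291 − 4642111) = +0.007778
|∇h| = √(0.01043² + 0.007778²) = 0.01301
Seepage velocity v = K·i/n = 1.6 × 0.01301 / 0.29 = 0.07178 m/day.
t = 1000 / 0.07178 = 1.393e+04 days = 38.1 years.

38 years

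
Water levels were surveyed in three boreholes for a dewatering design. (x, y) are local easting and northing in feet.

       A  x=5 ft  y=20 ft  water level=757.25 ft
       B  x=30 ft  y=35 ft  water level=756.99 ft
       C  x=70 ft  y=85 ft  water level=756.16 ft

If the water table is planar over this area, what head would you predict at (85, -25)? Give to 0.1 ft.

With h = a·x + b·y + c and A as origin, the differences give:
  25·a + 15·b = -0.26
  65·a + 65·b = -1.09
Eliminate b (×65 and ×15, subtract): 650·a = -0.550 → a = ∂h/∂x = -0.0008462
Back-substitute: b = ∂h/∂y = -0.01592.
h(85, -25) = 757.25 + (-0.0008462)·(80) + (-0.01592)·(-45) = 757.25 -0.068 +0.717 = 757.899 ft.

757.9 ft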